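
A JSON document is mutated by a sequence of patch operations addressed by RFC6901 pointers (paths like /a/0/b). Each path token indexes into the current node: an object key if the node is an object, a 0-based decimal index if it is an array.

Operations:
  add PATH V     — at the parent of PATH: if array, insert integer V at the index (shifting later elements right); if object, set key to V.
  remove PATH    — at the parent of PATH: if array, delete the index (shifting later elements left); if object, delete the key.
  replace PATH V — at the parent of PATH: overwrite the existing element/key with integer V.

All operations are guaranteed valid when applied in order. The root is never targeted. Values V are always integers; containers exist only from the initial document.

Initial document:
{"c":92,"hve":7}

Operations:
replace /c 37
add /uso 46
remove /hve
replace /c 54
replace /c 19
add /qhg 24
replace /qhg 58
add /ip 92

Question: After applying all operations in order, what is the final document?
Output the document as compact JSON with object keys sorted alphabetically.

After op 1 (replace /c 37): {"c":37,"hve":7}
After op 2 (add /uso 46): {"c":37,"hve":7,"uso":46}
After op 3 (remove /hve): {"c":37,"uso":46}
After op 4 (replace /c 54): {"c":54,"uso":46}
After op 5 (replace /c 19): {"c":19,"uso":46}
After op 6 (add /qhg 24): {"c":19,"qhg":24,"uso":46}
After op 7 (replace /qhg 58): {"c":19,"qhg":58,"uso":46}
After op 8 (add /ip 92): {"c":19,"ip":92,"qhg":58,"uso":46}

Answer: {"c":19,"ip":92,"qhg":58,"uso":46}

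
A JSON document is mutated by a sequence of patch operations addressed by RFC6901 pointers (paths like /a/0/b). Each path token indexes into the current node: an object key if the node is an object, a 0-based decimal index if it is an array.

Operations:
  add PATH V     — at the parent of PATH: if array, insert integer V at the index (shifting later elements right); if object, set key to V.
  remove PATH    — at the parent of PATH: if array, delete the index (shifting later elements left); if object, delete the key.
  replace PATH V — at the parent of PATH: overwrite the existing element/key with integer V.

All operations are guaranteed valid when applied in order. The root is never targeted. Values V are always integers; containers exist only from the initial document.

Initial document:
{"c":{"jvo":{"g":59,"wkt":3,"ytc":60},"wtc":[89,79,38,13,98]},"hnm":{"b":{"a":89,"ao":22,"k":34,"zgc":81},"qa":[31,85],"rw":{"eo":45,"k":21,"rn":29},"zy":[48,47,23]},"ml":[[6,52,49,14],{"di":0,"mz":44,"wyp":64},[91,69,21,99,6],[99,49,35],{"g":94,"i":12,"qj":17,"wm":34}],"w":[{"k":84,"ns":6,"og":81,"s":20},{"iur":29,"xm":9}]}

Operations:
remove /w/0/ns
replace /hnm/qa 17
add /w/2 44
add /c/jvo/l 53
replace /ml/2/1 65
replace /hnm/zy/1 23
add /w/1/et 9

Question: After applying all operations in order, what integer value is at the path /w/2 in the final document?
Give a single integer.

After op 1 (remove /w/0/ns): {"c":{"jvo":{"g":59,"wkt":3,"ytc":60},"wtc":[89,79,38,13,98]},"hnm":{"b":{"a":89,"ao":22,"k":34,"zgc":81},"qa":[31,85],"rw":{"eo":45,"k":21,"rn":29},"zy":[48,47,23]},"ml":[[6,52,49,14],{"di":0,"mz":44,"wyp":64},[91,69,21,99,6],[99,49,35],{"g":94,"i":12,"qj":17,"wm":34}],"w":[{"k":84,"og":81,"s":20},{"iur":29,"xm":9}]}
After op 2 (replace /hnm/qa 17): {"c":{"jvo":{"g":59,"wkt":3,"ytc":60},"wtc":[89,79,38,13,98]},"hnm":{"b":{"a":89,"ao":22,"k":34,"zgc":81},"qa":17,"rw":{"eo":45,"k":21,"rn":29},"zy":[48,47,23]},"ml":[[6,52,49,14],{"di":0,"mz":44,"wyp":64},[91,69,21,99,6],[99,49,35],{"g":94,"i":12,"qj":17,"wm":34}],"w":[{"k":84,"og":81,"s":20},{"iur":29,"xm":9}]}
After op 3 (add /w/2 44): {"c":{"jvo":{"g":59,"wkt":3,"ytc":60},"wtc":[89,79,38,13,98]},"hnm":{"b":{"a":89,"ao":22,"k":34,"zgc":81},"qa":17,"rw":{"eo":45,"k":21,"rn":29},"zy":[48,47,23]},"ml":[[6,52,49,14],{"di":0,"mz":44,"wyp":64},[91,69,21,99,6],[99,49,35],{"g":94,"i":12,"qj":17,"wm":34}],"w":[{"k":84,"og":81,"s":20},{"iur":29,"xm":9},44]}
After op 4 (add /c/jvo/l 53): {"c":{"jvo":{"g":59,"l":53,"wkt":3,"ytc":60},"wtc":[89,79,38,13,98]},"hnm":{"b":{"a":89,"ao":22,"k":34,"zgc":81},"qa":17,"rw":{"eo":45,"k":21,"rn":29},"zy":[48,47,23]},"ml":[[6,52,49,14],{"di":0,"mz":44,"wyp":64},[91,69,21,99,6],[99,49,35],{"g":94,"i":12,"qj":17,"wm":34}],"w":[{"k":84,"og":81,"s":20},{"iur":29,"xm":9},44]}
After op 5 (replace /ml/2/1 65): {"c":{"jvo":{"g":59,"l":53,"wkt":3,"ytc":60},"wtc":[89,79,38,13,98]},"hnm":{"b":{"a":89,"ao":22,"k":34,"zgc":81},"qa":17,"rw":{"eo":45,"k":21,"rn":29},"zy":[48,47,23]},"ml":[[6,52,49,14],{"di":0,"mz":44,"wyp":64},[91,65,21,99,6],[99,49,35],{"g":94,"i":12,"qj":17,"wm":34}],"w":[{"k":84,"og":81,"s":20},{"iur":29,"xm":9},44]}
After op 6 (replace /hnm/zy/1 23): {"c":{"jvo":{"g":59,"l":53,"wkt":3,"ytc":60},"wtc":[89,79,38,13,98]},"hnm":{"b":{"a":89,"ao":22,"k":34,"zgc":81},"qa":17,"rw":{"eo":45,"k":21,"rn":29},"zy":[48,23,23]},"ml":[[6,52,49,14],{"di":0,"mz":44,"wyp":64},[91,65,21,99,6],[99,49,35],{"g":94,"i":12,"qj":17,"wm":34}],"w":[{"k":84,"og":81,"s":20},{"iur":29,"xm":9},44]}
After op 7 (add /w/1/et 9): {"c":{"jvo":{"g":59,"l":53,"wkt":3,"ytc":60},"wtc":[89,79,38,13,98]},"hnm":{"b":{"a":89,"ao":22,"k":34,"zgc":81},"qa":17,"rw":{"eo":45,"k":21,"rn":29},"zy":[48,23,23]},"ml":[[6,52,49,14],{"di":0,"mz":44,"wyp":64},[91,65,21,99,6],[99,49,35],{"g":94,"i":12,"qj":17,"wm":34}],"w":[{"k":84,"og":81,"s":20},{"et":9,"iur":29,"xm":9},44]}
Value at /w/2: 44

Answer: 44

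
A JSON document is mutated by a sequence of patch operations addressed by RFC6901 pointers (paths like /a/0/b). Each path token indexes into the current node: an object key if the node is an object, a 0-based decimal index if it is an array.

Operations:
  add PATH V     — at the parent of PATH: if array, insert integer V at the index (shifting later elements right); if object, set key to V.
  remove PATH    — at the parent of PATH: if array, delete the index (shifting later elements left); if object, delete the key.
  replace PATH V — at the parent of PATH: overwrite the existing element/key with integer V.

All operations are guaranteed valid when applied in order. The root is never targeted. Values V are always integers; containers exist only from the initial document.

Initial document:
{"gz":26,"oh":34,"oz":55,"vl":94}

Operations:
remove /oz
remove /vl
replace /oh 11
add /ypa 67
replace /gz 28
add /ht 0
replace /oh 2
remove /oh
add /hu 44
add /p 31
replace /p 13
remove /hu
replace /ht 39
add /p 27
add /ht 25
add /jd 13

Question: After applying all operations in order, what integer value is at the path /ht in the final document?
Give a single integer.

After op 1 (remove /oz): {"gz":26,"oh":34,"vl":94}
After op 2 (remove /vl): {"gz":26,"oh":34}
After op 3 (replace /oh 11): {"gz":26,"oh":11}
After op 4 (add /ypa 67): {"gz":26,"oh":11,"ypa":67}
After op 5 (replace /gz 28): {"gz":28,"oh":11,"ypa":67}
After op 6 (add /ht 0): {"gz":28,"ht":0,"oh":11,"ypa":67}
After op 7 (replace /oh 2): {"gz":28,"ht":0,"oh":2,"ypa":67}
After op 8 (remove /oh): {"gz":28,"ht":0,"ypa":67}
After op 9 (add /hu 44): {"gz":28,"ht":0,"hu":44,"ypa":67}
After op 10 (add /p 31): {"gz":28,"ht":0,"hu":44,"p":31,"ypa":67}
After op 11 (replace /p 13): {"gz":28,"ht":0,"hu":44,"p":13,"ypa":67}
After op 12 (remove /hu): {"gz":28,"ht":0,"p":13,"ypa":67}
After op 13 (replace /ht 39): {"gz":28,"ht":39,"p":13,"ypa":67}
After op 14 (add /p 27): {"gz":28,"ht":39,"p":27,"ypa":67}
After op 15 (add /ht 25): {"gz":28,"ht":25,"p":27,"ypa":67}
After op 16 (add /jd 13): {"gz":28,"ht":25,"jd":13,"p":27,"ypa":67}
Value at /ht: 25

Answer: 25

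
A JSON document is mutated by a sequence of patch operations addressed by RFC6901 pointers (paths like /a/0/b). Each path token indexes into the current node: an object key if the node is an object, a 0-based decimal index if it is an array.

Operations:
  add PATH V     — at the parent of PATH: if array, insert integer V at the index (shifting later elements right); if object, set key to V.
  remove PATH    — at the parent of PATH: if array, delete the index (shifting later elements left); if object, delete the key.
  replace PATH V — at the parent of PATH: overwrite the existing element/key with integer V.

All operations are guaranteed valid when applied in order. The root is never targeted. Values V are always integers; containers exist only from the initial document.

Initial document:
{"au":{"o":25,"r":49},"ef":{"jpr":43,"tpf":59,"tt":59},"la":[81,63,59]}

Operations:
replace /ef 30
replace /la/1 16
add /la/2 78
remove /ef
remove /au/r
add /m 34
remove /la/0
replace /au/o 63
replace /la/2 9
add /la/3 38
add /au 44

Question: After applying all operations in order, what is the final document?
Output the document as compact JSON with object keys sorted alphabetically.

Answer: {"au":44,"la":[16,78,9,38],"m":34}

Derivation:
After op 1 (replace /ef 30): {"au":{"o":25,"r":49},"ef":30,"la":[81,63,59]}
After op 2 (replace /la/1 16): {"au":{"o":25,"r":49},"ef":30,"la":[81,16,59]}
After op 3 (add /la/2 78): {"au":{"o":25,"r":49},"ef":30,"la":[81,16,78,59]}
After op 4 (remove /ef): {"au":{"o":25,"r":49},"la":[81,16,78,59]}
After op 5 (remove /au/r): {"au":{"o":25},"la":[81,16,78,59]}
After op 6 (add /m 34): {"au":{"o":25},"la":[81,16,78,59],"m":34}
After op 7 (remove /la/0): {"au":{"o":25},"la":[16,78,59],"m":34}
After op 8 (replace /au/o 63): {"au":{"o":63},"la":[16,78,59],"m":34}
After op 9 (replace /la/2 9): {"au":{"o":63},"la":[16,78,9],"m":34}
After op 10 (add /la/3 38): {"au":{"o":63},"la":[16,78,9,38],"m":34}
After op 11 (add /au 44): {"au":44,"la":[16,78,9,38],"m":34}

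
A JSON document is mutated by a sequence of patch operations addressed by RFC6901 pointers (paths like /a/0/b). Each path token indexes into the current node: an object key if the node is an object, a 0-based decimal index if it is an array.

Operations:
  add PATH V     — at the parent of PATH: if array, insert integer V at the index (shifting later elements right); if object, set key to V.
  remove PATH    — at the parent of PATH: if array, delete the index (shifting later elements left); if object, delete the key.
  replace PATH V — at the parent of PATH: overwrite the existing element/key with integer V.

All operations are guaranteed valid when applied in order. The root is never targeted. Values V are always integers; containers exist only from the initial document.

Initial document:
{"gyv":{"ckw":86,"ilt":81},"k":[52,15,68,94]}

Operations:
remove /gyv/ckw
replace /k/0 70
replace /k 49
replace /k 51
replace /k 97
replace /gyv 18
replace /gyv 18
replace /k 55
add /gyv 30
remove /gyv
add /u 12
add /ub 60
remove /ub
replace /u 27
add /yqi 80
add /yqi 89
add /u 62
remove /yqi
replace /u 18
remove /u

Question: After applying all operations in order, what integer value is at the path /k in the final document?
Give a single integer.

After op 1 (remove /gyv/ckw): {"gyv":{"ilt":81},"k":[52,15,68,94]}
After op 2 (replace /k/0 70): {"gyv":{"ilt":81},"k":[70,15,68,94]}
After op 3 (replace /k 49): {"gyv":{"ilt":81},"k":49}
After op 4 (replace /k 51): {"gyv":{"ilt":81},"k":51}
After op 5 (replace /k 97): {"gyv":{"ilt":81},"k":97}
After op 6 (replace /gyv 18): {"gyv":18,"k":97}
After op 7 (replace /gyv 18): {"gyv":18,"k":97}
After op 8 (replace /k 55): {"gyv":18,"k":55}
After op 9 (add /gyv 30): {"gyv":30,"k":55}
After op 10 (remove /gyv): {"k":55}
After op 11 (add /u 12): {"k":55,"u":12}
After op 12 (add /ub 60): {"k":55,"u":12,"ub":60}
After op 13 (remove /ub): {"k":55,"u":12}
After op 14 (replace /u 27): {"k":55,"u":27}
After op 15 (add /yqi 80): {"k":55,"u":27,"yqi":80}
After op 16 (add /yqi 89): {"k":55,"u":27,"yqi":89}
After op 17 (add /u 62): {"k":55,"u":62,"yqi":89}
After op 18 (remove /yqi): {"k":55,"u":62}
After op 19 (replace /u 18): {"k":55,"u":18}
After op 20 (remove /u): {"k":55}
Value at /k: 55

Answer: 55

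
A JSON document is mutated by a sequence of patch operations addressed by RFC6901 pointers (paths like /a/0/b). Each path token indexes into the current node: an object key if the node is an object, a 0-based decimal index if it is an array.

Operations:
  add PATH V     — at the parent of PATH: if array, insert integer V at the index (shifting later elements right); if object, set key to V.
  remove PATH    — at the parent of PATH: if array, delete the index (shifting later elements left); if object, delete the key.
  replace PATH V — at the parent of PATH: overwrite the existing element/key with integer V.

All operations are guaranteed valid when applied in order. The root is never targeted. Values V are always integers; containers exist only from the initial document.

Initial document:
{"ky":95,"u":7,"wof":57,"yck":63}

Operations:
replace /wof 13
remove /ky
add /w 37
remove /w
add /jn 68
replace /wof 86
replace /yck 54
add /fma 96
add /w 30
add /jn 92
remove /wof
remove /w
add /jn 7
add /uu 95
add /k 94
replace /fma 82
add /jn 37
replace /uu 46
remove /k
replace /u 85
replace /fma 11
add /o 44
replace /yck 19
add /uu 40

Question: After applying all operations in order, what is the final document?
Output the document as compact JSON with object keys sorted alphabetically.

After op 1 (replace /wof 13): {"ky":95,"u":7,"wof":13,"yck":63}
After op 2 (remove /ky): {"u":7,"wof":13,"yck":63}
After op 3 (add /w 37): {"u":7,"w":37,"wof":13,"yck":63}
After op 4 (remove /w): {"u":7,"wof":13,"yck":63}
After op 5 (add /jn 68): {"jn":68,"u":7,"wof":13,"yck":63}
After op 6 (replace /wof 86): {"jn":68,"u":7,"wof":86,"yck":63}
After op 7 (replace /yck 54): {"jn":68,"u":7,"wof":86,"yck":54}
After op 8 (add /fma 96): {"fma":96,"jn":68,"u":7,"wof":86,"yck":54}
After op 9 (add /w 30): {"fma":96,"jn":68,"u":7,"w":30,"wof":86,"yck":54}
After op 10 (add /jn 92): {"fma":96,"jn":92,"u":7,"w":30,"wof":86,"yck":54}
After op 11 (remove /wof): {"fma":96,"jn":92,"u":7,"w":30,"yck":54}
After op 12 (remove /w): {"fma":96,"jn":92,"u":7,"yck":54}
After op 13 (add /jn 7): {"fma":96,"jn":7,"u":7,"yck":54}
After op 14 (add /uu 95): {"fma":96,"jn":7,"u":7,"uu":95,"yck":54}
After op 15 (add /k 94): {"fma":96,"jn":7,"k":94,"u":7,"uu":95,"yck":54}
After op 16 (replace /fma 82): {"fma":82,"jn":7,"k":94,"u":7,"uu":95,"yck":54}
After op 17 (add /jn 37): {"fma":82,"jn":37,"k":94,"u":7,"uu":95,"yck":54}
After op 18 (replace /uu 46): {"fma":82,"jn":37,"k":94,"u":7,"uu":46,"yck":54}
After op 19 (remove /k): {"fma":82,"jn":37,"u":7,"uu":46,"yck":54}
After op 20 (replace /u 85): {"fma":82,"jn":37,"u":85,"uu":46,"yck":54}
After op 21 (replace /fma 11): {"fma":11,"jn":37,"u":85,"uu":46,"yck":54}
After op 22 (add /o 44): {"fma":11,"jn":37,"o":44,"u":85,"uu":46,"yck":54}
After op 23 (replace /yck 19): {"fma":11,"jn":37,"o":44,"u":85,"uu":46,"yck":19}
After op 24 (add /uu 40): {"fma":11,"jn":37,"o":44,"u":85,"uu":40,"yck":19}

Answer: {"fma":11,"jn":37,"o":44,"u":85,"uu":40,"yck":19}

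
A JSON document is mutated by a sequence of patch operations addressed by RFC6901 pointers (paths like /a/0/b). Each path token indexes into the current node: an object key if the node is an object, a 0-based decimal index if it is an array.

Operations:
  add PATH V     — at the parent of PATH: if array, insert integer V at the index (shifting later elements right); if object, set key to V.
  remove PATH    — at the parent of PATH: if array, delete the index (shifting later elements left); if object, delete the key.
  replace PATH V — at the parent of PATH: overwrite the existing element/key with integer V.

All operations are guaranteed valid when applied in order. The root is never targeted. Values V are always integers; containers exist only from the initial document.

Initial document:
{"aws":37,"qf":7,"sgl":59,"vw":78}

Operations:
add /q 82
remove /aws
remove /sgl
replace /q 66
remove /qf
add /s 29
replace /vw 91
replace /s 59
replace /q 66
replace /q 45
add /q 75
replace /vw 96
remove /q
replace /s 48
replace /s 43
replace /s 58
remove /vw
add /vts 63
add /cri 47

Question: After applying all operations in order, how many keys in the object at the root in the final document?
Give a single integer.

Answer: 3

Derivation:
After op 1 (add /q 82): {"aws":37,"q":82,"qf":7,"sgl":59,"vw":78}
After op 2 (remove /aws): {"q":82,"qf":7,"sgl":59,"vw":78}
After op 3 (remove /sgl): {"q":82,"qf":7,"vw":78}
After op 4 (replace /q 66): {"q":66,"qf":7,"vw":78}
After op 5 (remove /qf): {"q":66,"vw":78}
After op 6 (add /s 29): {"q":66,"s":29,"vw":78}
After op 7 (replace /vw 91): {"q":66,"s":29,"vw":91}
After op 8 (replace /s 59): {"q":66,"s":59,"vw":91}
After op 9 (replace /q 66): {"q":66,"s":59,"vw":91}
After op 10 (replace /q 45): {"q":45,"s":59,"vw":91}
After op 11 (add /q 75): {"q":75,"s":59,"vw":91}
After op 12 (replace /vw 96): {"q":75,"s":59,"vw":96}
After op 13 (remove /q): {"s":59,"vw":96}
After op 14 (replace /s 48): {"s":48,"vw":96}
After op 15 (replace /s 43): {"s":43,"vw":96}
After op 16 (replace /s 58): {"s":58,"vw":96}
After op 17 (remove /vw): {"s":58}
After op 18 (add /vts 63): {"s":58,"vts":63}
After op 19 (add /cri 47): {"cri":47,"s":58,"vts":63}
Size at the root: 3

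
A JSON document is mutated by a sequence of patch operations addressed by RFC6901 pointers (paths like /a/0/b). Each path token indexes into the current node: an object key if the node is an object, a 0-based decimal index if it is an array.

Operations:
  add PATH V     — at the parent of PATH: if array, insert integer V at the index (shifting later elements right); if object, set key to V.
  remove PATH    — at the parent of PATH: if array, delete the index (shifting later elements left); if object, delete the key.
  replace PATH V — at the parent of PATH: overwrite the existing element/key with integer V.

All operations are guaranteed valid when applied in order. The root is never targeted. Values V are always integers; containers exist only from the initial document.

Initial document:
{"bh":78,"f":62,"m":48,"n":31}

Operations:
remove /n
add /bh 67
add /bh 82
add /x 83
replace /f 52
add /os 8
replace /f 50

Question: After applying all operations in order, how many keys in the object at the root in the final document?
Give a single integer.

Answer: 5

Derivation:
After op 1 (remove /n): {"bh":78,"f":62,"m":48}
After op 2 (add /bh 67): {"bh":67,"f":62,"m":48}
After op 3 (add /bh 82): {"bh":82,"f":62,"m":48}
After op 4 (add /x 83): {"bh":82,"f":62,"m":48,"x":83}
After op 5 (replace /f 52): {"bh":82,"f":52,"m":48,"x":83}
After op 6 (add /os 8): {"bh":82,"f":52,"m":48,"os":8,"x":83}
After op 7 (replace /f 50): {"bh":82,"f":50,"m":48,"os":8,"x":83}
Size at the root: 5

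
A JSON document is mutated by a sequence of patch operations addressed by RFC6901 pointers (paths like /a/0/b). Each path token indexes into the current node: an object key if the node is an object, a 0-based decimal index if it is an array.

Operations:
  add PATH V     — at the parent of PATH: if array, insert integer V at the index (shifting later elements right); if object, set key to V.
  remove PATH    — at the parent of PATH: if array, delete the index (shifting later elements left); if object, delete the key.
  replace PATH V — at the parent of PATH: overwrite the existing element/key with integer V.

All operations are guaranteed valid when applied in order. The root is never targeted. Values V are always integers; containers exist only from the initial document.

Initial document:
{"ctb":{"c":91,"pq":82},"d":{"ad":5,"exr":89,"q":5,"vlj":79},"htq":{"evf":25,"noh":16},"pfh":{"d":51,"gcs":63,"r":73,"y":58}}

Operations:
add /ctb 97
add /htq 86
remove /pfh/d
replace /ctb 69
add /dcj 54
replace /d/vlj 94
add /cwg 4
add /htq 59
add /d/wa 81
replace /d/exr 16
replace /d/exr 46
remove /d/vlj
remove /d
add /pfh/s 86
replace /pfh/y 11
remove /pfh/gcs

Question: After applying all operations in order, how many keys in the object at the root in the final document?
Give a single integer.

After op 1 (add /ctb 97): {"ctb":97,"d":{"ad":5,"exr":89,"q":5,"vlj":79},"htq":{"evf":25,"noh":16},"pfh":{"d":51,"gcs":63,"r":73,"y":58}}
After op 2 (add /htq 86): {"ctb":97,"d":{"ad":5,"exr":89,"q":5,"vlj":79},"htq":86,"pfh":{"d":51,"gcs":63,"r":73,"y":58}}
After op 3 (remove /pfh/d): {"ctb":97,"d":{"ad":5,"exr":89,"q":5,"vlj":79},"htq":86,"pfh":{"gcs":63,"r":73,"y":58}}
After op 4 (replace /ctb 69): {"ctb":69,"d":{"ad":5,"exr":89,"q":5,"vlj":79},"htq":86,"pfh":{"gcs":63,"r":73,"y":58}}
After op 5 (add /dcj 54): {"ctb":69,"d":{"ad":5,"exr":89,"q":5,"vlj":79},"dcj":54,"htq":86,"pfh":{"gcs":63,"r":73,"y":58}}
After op 6 (replace /d/vlj 94): {"ctb":69,"d":{"ad":5,"exr":89,"q":5,"vlj":94},"dcj":54,"htq":86,"pfh":{"gcs":63,"r":73,"y":58}}
After op 7 (add /cwg 4): {"ctb":69,"cwg":4,"d":{"ad":5,"exr":89,"q":5,"vlj":94},"dcj":54,"htq":86,"pfh":{"gcs":63,"r":73,"y":58}}
After op 8 (add /htq 59): {"ctb":69,"cwg":4,"d":{"ad":5,"exr":89,"q":5,"vlj":94},"dcj":54,"htq":59,"pfh":{"gcs":63,"r":73,"y":58}}
After op 9 (add /d/wa 81): {"ctb":69,"cwg":4,"d":{"ad":5,"exr":89,"q":5,"vlj":94,"wa":81},"dcj":54,"htq":59,"pfh":{"gcs":63,"r":73,"y":58}}
After op 10 (replace /d/exr 16): {"ctb":69,"cwg":4,"d":{"ad":5,"exr":16,"q":5,"vlj":94,"wa":81},"dcj":54,"htq":59,"pfh":{"gcs":63,"r":73,"y":58}}
After op 11 (replace /d/exr 46): {"ctb":69,"cwg":4,"d":{"ad":5,"exr":46,"q":5,"vlj":94,"wa":81},"dcj":54,"htq":59,"pfh":{"gcs":63,"r":73,"y":58}}
After op 12 (remove /d/vlj): {"ctb":69,"cwg":4,"d":{"ad":5,"exr":46,"q":5,"wa":81},"dcj":54,"htq":59,"pfh":{"gcs":63,"r":73,"y":58}}
After op 13 (remove /d): {"ctb":69,"cwg":4,"dcj":54,"htq":59,"pfh":{"gcs":63,"r":73,"y":58}}
After op 14 (add /pfh/s 86): {"ctb":69,"cwg":4,"dcj":54,"htq":59,"pfh":{"gcs":63,"r":73,"s":86,"y":58}}
After op 15 (replace /pfh/y 11): {"ctb":69,"cwg":4,"dcj":54,"htq":59,"pfh":{"gcs":63,"r":73,"s":86,"y":11}}
After op 16 (remove /pfh/gcs): {"ctb":69,"cwg":4,"dcj":54,"htq":59,"pfh":{"r":73,"s":86,"y":11}}
Size at the root: 5

Answer: 5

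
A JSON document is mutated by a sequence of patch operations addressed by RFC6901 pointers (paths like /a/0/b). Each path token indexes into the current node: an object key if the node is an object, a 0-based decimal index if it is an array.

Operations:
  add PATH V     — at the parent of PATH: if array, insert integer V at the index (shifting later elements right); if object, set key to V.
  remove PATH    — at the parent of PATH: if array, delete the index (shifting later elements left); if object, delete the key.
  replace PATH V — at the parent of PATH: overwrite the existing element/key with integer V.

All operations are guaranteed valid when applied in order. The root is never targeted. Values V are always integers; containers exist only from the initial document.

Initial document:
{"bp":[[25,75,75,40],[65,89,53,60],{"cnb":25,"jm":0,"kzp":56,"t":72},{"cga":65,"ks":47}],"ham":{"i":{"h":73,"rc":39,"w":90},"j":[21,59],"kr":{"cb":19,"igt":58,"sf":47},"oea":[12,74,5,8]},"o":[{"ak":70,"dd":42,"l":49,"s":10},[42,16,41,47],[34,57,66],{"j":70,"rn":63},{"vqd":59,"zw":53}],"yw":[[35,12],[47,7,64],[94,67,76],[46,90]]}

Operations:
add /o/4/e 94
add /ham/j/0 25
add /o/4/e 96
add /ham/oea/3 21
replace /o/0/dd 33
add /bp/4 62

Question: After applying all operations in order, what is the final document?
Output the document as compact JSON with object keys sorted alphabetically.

Answer: {"bp":[[25,75,75,40],[65,89,53,60],{"cnb":25,"jm":0,"kzp":56,"t":72},{"cga":65,"ks":47},62],"ham":{"i":{"h":73,"rc":39,"w":90},"j":[25,21,59],"kr":{"cb":19,"igt":58,"sf":47},"oea":[12,74,5,21,8]},"o":[{"ak":70,"dd":33,"l":49,"s":10},[42,16,41,47],[34,57,66],{"j":70,"rn":63},{"e":96,"vqd":59,"zw":53}],"yw":[[35,12],[47,7,64],[94,67,76],[46,90]]}

Derivation:
After op 1 (add /o/4/e 94): {"bp":[[25,75,75,40],[65,89,53,60],{"cnb":25,"jm":0,"kzp":56,"t":72},{"cga":65,"ks":47}],"ham":{"i":{"h":73,"rc":39,"w":90},"j":[21,59],"kr":{"cb":19,"igt":58,"sf":47},"oea":[12,74,5,8]},"o":[{"ak":70,"dd":42,"l":49,"s":10},[42,16,41,47],[34,57,66],{"j":70,"rn":63},{"e":94,"vqd":59,"zw":53}],"yw":[[35,12],[47,7,64],[94,67,76],[46,90]]}
After op 2 (add /ham/j/0 25): {"bp":[[25,75,75,40],[65,89,53,60],{"cnb":25,"jm":0,"kzp":56,"t":72},{"cga":65,"ks":47}],"ham":{"i":{"h":73,"rc":39,"w":90},"j":[25,21,59],"kr":{"cb":19,"igt":58,"sf":47},"oea":[12,74,5,8]},"o":[{"ak":70,"dd":42,"l":49,"s":10},[42,16,41,47],[34,57,66],{"j":70,"rn":63},{"e":94,"vqd":59,"zw":53}],"yw":[[35,12],[47,7,64],[94,67,76],[46,90]]}
After op 3 (add /o/4/e 96): {"bp":[[25,75,75,40],[65,89,53,60],{"cnb":25,"jm":0,"kzp":56,"t":72},{"cga":65,"ks":47}],"ham":{"i":{"h":73,"rc":39,"w":90},"j":[25,21,59],"kr":{"cb":19,"igt":58,"sf":47},"oea":[12,74,5,8]},"o":[{"ak":70,"dd":42,"l":49,"s":10},[42,16,41,47],[34,57,66],{"j":70,"rn":63},{"e":96,"vqd":59,"zw":53}],"yw":[[35,12],[47,7,64],[94,67,76],[46,90]]}
After op 4 (add /ham/oea/3 21): {"bp":[[25,75,75,40],[65,89,53,60],{"cnb":25,"jm":0,"kzp":56,"t":72},{"cga":65,"ks":47}],"ham":{"i":{"h":73,"rc":39,"w":90},"j":[25,21,59],"kr":{"cb":19,"igt":58,"sf":47},"oea":[12,74,5,21,8]},"o":[{"ak":70,"dd":42,"l":49,"s":10},[42,16,41,47],[34,57,66],{"j":70,"rn":63},{"e":96,"vqd":59,"zw":53}],"yw":[[35,12],[47,7,64],[94,67,76],[46,90]]}
After op 5 (replace /o/0/dd 33): {"bp":[[25,75,75,40],[65,89,53,60],{"cnb":25,"jm":0,"kzp":56,"t":72},{"cga":65,"ks":47}],"ham":{"i":{"h":73,"rc":39,"w":90},"j":[25,21,59],"kr":{"cb":19,"igt":58,"sf":47},"oea":[12,74,5,21,8]},"o":[{"ak":70,"dd":33,"l":49,"s":10},[42,16,41,47],[34,57,66],{"j":70,"rn":63},{"e":96,"vqd":59,"zw":53}],"yw":[[35,12],[47,7,64],[94,67,76],[46,90]]}
After op 6 (add /bp/4 62): {"bp":[[25,75,75,40],[65,89,53,60],{"cnb":25,"jm":0,"kzp":56,"t":72},{"cga":65,"ks":47},62],"ham":{"i":{"h":73,"rc":39,"w":90},"j":[25,21,59],"kr":{"cb":19,"igt":58,"sf":47},"oea":[12,74,5,21,8]},"o":[{"ak":70,"dd":33,"l":49,"s":10},[42,16,41,47],[34,57,66],{"j":70,"rn":63},{"e":96,"vqd":59,"zw":53}],"yw":[[35,12],[47,7,64],[94,67,76],[46,90]]}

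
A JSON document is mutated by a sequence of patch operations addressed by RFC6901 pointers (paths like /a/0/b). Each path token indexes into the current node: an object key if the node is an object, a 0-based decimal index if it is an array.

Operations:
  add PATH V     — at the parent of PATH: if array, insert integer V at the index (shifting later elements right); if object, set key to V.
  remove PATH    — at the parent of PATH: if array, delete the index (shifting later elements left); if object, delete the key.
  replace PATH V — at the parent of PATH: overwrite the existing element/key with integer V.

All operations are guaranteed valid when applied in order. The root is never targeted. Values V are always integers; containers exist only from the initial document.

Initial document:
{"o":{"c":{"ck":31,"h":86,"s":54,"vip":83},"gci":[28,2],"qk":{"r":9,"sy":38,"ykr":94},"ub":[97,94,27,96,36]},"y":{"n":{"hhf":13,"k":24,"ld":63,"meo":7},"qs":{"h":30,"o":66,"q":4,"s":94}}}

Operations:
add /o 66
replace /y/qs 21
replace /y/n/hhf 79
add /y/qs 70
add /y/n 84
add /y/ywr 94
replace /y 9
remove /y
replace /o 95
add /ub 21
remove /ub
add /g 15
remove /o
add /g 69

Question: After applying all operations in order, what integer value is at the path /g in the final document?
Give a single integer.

After op 1 (add /o 66): {"o":66,"y":{"n":{"hhf":13,"k":24,"ld":63,"meo":7},"qs":{"h":30,"o":66,"q":4,"s":94}}}
After op 2 (replace /y/qs 21): {"o":66,"y":{"n":{"hhf":13,"k":24,"ld":63,"meo":7},"qs":21}}
After op 3 (replace /y/n/hhf 79): {"o":66,"y":{"n":{"hhf":79,"k":24,"ld":63,"meo":7},"qs":21}}
After op 4 (add /y/qs 70): {"o":66,"y":{"n":{"hhf":79,"k":24,"ld":63,"meo":7},"qs":70}}
After op 5 (add /y/n 84): {"o":66,"y":{"n":84,"qs":70}}
After op 6 (add /y/ywr 94): {"o":66,"y":{"n":84,"qs":70,"ywr":94}}
After op 7 (replace /y 9): {"o":66,"y":9}
After op 8 (remove /y): {"o":66}
After op 9 (replace /o 95): {"o":95}
After op 10 (add /ub 21): {"o":95,"ub":21}
After op 11 (remove /ub): {"o":95}
After op 12 (add /g 15): {"g":15,"o":95}
After op 13 (remove /o): {"g":15}
After op 14 (add /g 69): {"g":69}
Value at /g: 69

Answer: 69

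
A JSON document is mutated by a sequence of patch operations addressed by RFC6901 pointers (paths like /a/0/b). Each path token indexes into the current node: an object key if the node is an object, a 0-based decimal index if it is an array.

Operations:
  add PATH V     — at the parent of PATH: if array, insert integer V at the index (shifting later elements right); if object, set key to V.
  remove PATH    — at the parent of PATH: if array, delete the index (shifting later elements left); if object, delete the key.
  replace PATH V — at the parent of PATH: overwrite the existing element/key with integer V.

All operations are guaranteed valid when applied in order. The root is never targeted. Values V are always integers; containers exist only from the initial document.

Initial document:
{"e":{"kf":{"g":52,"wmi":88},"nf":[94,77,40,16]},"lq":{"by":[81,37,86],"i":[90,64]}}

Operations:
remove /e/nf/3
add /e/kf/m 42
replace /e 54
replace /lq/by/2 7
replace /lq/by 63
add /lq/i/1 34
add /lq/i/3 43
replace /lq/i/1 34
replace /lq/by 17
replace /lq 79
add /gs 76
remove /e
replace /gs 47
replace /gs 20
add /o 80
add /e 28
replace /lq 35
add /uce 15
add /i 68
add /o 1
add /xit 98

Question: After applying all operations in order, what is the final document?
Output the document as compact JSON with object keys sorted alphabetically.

After op 1 (remove /e/nf/3): {"e":{"kf":{"g":52,"wmi":88},"nf":[94,77,40]},"lq":{"by":[81,37,86],"i":[90,64]}}
After op 2 (add /e/kf/m 42): {"e":{"kf":{"g":52,"m":42,"wmi":88},"nf":[94,77,40]},"lq":{"by":[81,37,86],"i":[90,64]}}
After op 3 (replace /e 54): {"e":54,"lq":{"by":[81,37,86],"i":[90,64]}}
After op 4 (replace /lq/by/2 7): {"e":54,"lq":{"by":[81,37,7],"i":[90,64]}}
After op 5 (replace /lq/by 63): {"e":54,"lq":{"by":63,"i":[90,64]}}
After op 6 (add /lq/i/1 34): {"e":54,"lq":{"by":63,"i":[90,34,64]}}
After op 7 (add /lq/i/3 43): {"e":54,"lq":{"by":63,"i":[90,34,64,43]}}
After op 8 (replace /lq/i/1 34): {"e":54,"lq":{"by":63,"i":[90,34,64,43]}}
After op 9 (replace /lq/by 17): {"e":54,"lq":{"by":17,"i":[90,34,64,43]}}
After op 10 (replace /lq 79): {"e":54,"lq":79}
After op 11 (add /gs 76): {"e":54,"gs":76,"lq":79}
After op 12 (remove /e): {"gs":76,"lq":79}
After op 13 (replace /gs 47): {"gs":47,"lq":79}
After op 14 (replace /gs 20): {"gs":20,"lq":79}
After op 15 (add /o 80): {"gs":20,"lq":79,"o":80}
After op 16 (add /e 28): {"e":28,"gs":20,"lq":79,"o":80}
After op 17 (replace /lq 35): {"e":28,"gs":20,"lq":35,"o":80}
After op 18 (add /uce 15): {"e":28,"gs":20,"lq":35,"o":80,"uce":15}
After op 19 (add /i 68): {"e":28,"gs":20,"i":68,"lq":35,"o":80,"uce":15}
After op 20 (add /o 1): {"e":28,"gs":20,"i":68,"lq":35,"o":1,"uce":15}
After op 21 (add /xit 98): {"e":28,"gs":20,"i":68,"lq":35,"o":1,"uce":15,"xit":98}

Answer: {"e":28,"gs":20,"i":68,"lq":35,"o":1,"uce":15,"xit":98}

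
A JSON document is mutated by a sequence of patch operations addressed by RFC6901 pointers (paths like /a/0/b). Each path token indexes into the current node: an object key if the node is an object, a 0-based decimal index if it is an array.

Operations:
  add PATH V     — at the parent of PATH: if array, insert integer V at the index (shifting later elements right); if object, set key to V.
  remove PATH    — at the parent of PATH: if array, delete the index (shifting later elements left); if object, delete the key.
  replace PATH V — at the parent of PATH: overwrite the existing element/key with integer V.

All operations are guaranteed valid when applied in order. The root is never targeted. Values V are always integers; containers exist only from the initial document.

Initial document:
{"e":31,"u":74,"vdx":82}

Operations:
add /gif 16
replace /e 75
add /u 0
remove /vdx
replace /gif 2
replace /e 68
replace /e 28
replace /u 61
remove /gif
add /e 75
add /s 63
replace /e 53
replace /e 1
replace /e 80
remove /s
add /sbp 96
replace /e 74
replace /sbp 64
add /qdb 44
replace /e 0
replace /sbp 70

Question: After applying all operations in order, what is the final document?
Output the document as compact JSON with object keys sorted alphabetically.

After op 1 (add /gif 16): {"e":31,"gif":16,"u":74,"vdx":82}
After op 2 (replace /e 75): {"e":75,"gif":16,"u":74,"vdx":82}
After op 3 (add /u 0): {"e":75,"gif":16,"u":0,"vdx":82}
After op 4 (remove /vdx): {"e":75,"gif":16,"u":0}
After op 5 (replace /gif 2): {"e":75,"gif":2,"u":0}
After op 6 (replace /e 68): {"e":68,"gif":2,"u":0}
After op 7 (replace /e 28): {"e":28,"gif":2,"u":0}
After op 8 (replace /u 61): {"e":28,"gif":2,"u":61}
After op 9 (remove /gif): {"e":28,"u":61}
After op 10 (add /e 75): {"e":75,"u":61}
After op 11 (add /s 63): {"e":75,"s":63,"u":61}
After op 12 (replace /e 53): {"e":53,"s":63,"u":61}
After op 13 (replace /e 1): {"e":1,"s":63,"u":61}
After op 14 (replace /e 80): {"e":80,"s":63,"u":61}
After op 15 (remove /s): {"e":80,"u":61}
After op 16 (add /sbp 96): {"e":80,"sbp":96,"u":61}
After op 17 (replace /e 74): {"e":74,"sbp":96,"u":61}
After op 18 (replace /sbp 64): {"e":74,"sbp":64,"u":61}
After op 19 (add /qdb 44): {"e":74,"qdb":44,"sbp":64,"u":61}
After op 20 (replace /e 0): {"e":0,"qdb":44,"sbp":64,"u":61}
After op 21 (replace /sbp 70): {"e":0,"qdb":44,"sbp":70,"u":61}

Answer: {"e":0,"qdb":44,"sbp":70,"u":61}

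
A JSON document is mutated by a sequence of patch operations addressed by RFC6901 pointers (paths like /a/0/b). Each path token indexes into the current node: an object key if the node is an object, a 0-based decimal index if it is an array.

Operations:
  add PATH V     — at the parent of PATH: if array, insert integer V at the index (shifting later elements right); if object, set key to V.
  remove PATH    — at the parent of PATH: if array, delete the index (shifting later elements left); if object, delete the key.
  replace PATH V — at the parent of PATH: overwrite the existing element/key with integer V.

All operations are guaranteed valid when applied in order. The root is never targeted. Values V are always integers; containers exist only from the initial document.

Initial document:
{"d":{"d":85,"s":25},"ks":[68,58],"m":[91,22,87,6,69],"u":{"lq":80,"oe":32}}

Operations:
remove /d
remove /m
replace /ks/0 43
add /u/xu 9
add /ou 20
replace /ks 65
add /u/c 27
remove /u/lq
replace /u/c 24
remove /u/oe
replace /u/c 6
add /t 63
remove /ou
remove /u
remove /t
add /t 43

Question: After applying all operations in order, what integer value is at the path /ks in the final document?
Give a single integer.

Answer: 65

Derivation:
After op 1 (remove /d): {"ks":[68,58],"m":[91,22,87,6,69],"u":{"lq":80,"oe":32}}
After op 2 (remove /m): {"ks":[68,58],"u":{"lq":80,"oe":32}}
After op 3 (replace /ks/0 43): {"ks":[43,58],"u":{"lq":80,"oe":32}}
After op 4 (add /u/xu 9): {"ks":[43,58],"u":{"lq":80,"oe":32,"xu":9}}
After op 5 (add /ou 20): {"ks":[43,58],"ou":20,"u":{"lq":80,"oe":32,"xu":9}}
After op 6 (replace /ks 65): {"ks":65,"ou":20,"u":{"lq":80,"oe":32,"xu":9}}
After op 7 (add /u/c 27): {"ks":65,"ou":20,"u":{"c":27,"lq":80,"oe":32,"xu":9}}
After op 8 (remove /u/lq): {"ks":65,"ou":20,"u":{"c":27,"oe":32,"xu":9}}
After op 9 (replace /u/c 24): {"ks":65,"ou":20,"u":{"c":24,"oe":32,"xu":9}}
After op 10 (remove /u/oe): {"ks":65,"ou":20,"u":{"c":24,"xu":9}}
After op 11 (replace /u/c 6): {"ks":65,"ou":20,"u":{"c":6,"xu":9}}
After op 12 (add /t 63): {"ks":65,"ou":20,"t":63,"u":{"c":6,"xu":9}}
After op 13 (remove /ou): {"ks":65,"t":63,"u":{"c":6,"xu":9}}
After op 14 (remove /u): {"ks":65,"t":63}
After op 15 (remove /t): {"ks":65}
After op 16 (add /t 43): {"ks":65,"t":43}
Value at /ks: 65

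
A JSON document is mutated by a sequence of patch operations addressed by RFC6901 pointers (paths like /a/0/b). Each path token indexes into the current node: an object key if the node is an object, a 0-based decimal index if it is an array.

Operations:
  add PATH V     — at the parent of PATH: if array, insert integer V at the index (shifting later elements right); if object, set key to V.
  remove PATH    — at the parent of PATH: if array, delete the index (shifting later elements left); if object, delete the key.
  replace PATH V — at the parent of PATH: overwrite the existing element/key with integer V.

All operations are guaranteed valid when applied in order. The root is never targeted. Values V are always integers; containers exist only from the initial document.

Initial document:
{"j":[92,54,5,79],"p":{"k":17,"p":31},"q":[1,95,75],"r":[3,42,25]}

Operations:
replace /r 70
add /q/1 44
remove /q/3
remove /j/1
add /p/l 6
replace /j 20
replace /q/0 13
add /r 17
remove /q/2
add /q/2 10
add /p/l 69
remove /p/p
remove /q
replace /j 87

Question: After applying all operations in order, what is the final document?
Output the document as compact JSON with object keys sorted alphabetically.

Answer: {"j":87,"p":{"k":17,"l":69},"r":17}

Derivation:
After op 1 (replace /r 70): {"j":[92,54,5,79],"p":{"k":17,"p":31},"q":[1,95,75],"r":70}
After op 2 (add /q/1 44): {"j":[92,54,5,79],"p":{"k":17,"p":31},"q":[1,44,95,75],"r":70}
After op 3 (remove /q/3): {"j":[92,54,5,79],"p":{"k":17,"p":31},"q":[1,44,95],"r":70}
After op 4 (remove /j/1): {"j":[92,5,79],"p":{"k":17,"p":31},"q":[1,44,95],"r":70}
After op 5 (add /p/l 6): {"j":[92,5,79],"p":{"k":17,"l":6,"p":31},"q":[1,44,95],"r":70}
After op 6 (replace /j 20): {"j":20,"p":{"k":17,"l":6,"p":31},"q":[1,44,95],"r":70}
After op 7 (replace /q/0 13): {"j":20,"p":{"k":17,"l":6,"p":31},"q":[13,44,95],"r":70}
After op 8 (add /r 17): {"j":20,"p":{"k":17,"l":6,"p":31},"q":[13,44,95],"r":17}
After op 9 (remove /q/2): {"j":20,"p":{"k":17,"l":6,"p":31},"q":[13,44],"r":17}
After op 10 (add /q/2 10): {"j":20,"p":{"k":17,"l":6,"p":31},"q":[13,44,10],"r":17}
After op 11 (add /p/l 69): {"j":20,"p":{"k":17,"l":69,"p":31},"q":[13,44,10],"r":17}
After op 12 (remove /p/p): {"j":20,"p":{"k":17,"l":69},"q":[13,44,10],"r":17}
After op 13 (remove /q): {"j":20,"p":{"k":17,"l":69},"r":17}
After op 14 (replace /j 87): {"j":87,"p":{"k":17,"l":69},"r":17}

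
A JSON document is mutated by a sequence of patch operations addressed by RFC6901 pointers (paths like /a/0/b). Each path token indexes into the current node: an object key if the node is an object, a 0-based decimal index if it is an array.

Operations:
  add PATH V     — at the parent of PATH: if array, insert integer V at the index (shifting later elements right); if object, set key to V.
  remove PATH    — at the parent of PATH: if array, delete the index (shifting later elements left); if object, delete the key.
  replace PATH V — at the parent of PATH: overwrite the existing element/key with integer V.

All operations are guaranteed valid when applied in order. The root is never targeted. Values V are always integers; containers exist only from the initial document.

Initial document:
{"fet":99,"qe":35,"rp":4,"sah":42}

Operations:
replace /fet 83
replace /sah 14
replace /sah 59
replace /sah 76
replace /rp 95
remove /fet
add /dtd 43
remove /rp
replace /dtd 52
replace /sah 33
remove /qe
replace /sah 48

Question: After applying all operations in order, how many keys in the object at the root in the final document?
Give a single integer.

Answer: 2

Derivation:
After op 1 (replace /fet 83): {"fet":83,"qe":35,"rp":4,"sah":42}
After op 2 (replace /sah 14): {"fet":83,"qe":35,"rp":4,"sah":14}
After op 3 (replace /sah 59): {"fet":83,"qe":35,"rp":4,"sah":59}
After op 4 (replace /sah 76): {"fet":83,"qe":35,"rp":4,"sah":76}
After op 5 (replace /rp 95): {"fet":83,"qe":35,"rp":95,"sah":76}
After op 6 (remove /fet): {"qe":35,"rp":95,"sah":76}
After op 7 (add /dtd 43): {"dtd":43,"qe":35,"rp":95,"sah":76}
After op 8 (remove /rp): {"dtd":43,"qe":35,"sah":76}
After op 9 (replace /dtd 52): {"dtd":52,"qe":35,"sah":76}
After op 10 (replace /sah 33): {"dtd":52,"qe":35,"sah":33}
After op 11 (remove /qe): {"dtd":52,"sah":33}
After op 12 (replace /sah 48): {"dtd":52,"sah":48}
Size at the root: 2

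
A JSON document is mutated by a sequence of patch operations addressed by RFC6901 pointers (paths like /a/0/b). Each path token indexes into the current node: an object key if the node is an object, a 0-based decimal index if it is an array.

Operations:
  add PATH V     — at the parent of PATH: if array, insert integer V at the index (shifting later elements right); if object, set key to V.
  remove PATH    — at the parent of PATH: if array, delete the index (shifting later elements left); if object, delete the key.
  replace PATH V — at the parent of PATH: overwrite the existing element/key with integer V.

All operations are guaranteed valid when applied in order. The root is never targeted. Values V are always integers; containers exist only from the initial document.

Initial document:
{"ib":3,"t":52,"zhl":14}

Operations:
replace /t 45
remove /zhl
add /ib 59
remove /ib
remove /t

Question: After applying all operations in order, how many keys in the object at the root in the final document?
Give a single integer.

Answer: 0

Derivation:
After op 1 (replace /t 45): {"ib":3,"t":45,"zhl":14}
After op 2 (remove /zhl): {"ib":3,"t":45}
After op 3 (add /ib 59): {"ib":59,"t":45}
After op 4 (remove /ib): {"t":45}
After op 5 (remove /t): {}
Size at the root: 0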